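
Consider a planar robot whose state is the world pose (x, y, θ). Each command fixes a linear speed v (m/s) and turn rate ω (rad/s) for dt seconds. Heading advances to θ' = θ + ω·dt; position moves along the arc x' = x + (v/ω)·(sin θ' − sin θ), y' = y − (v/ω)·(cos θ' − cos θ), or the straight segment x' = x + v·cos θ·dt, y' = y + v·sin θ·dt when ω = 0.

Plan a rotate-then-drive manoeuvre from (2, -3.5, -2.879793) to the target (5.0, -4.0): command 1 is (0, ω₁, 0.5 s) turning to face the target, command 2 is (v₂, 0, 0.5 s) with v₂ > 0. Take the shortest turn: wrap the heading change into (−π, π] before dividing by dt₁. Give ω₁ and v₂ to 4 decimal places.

ω₁ = 5.4293, v₂ = 6.0828

heading to target = atan2(-4−-3.5, 5−2) = -0.1651
Δθ = wrap(-0.1651 − -2.8798) = 2.7146; ω₁ = Δθ/dt₁ = 5.4293
distance = √((5−2)² + (-4−-3.5)²) = 3.0414; v₂ = distance/dt₂ = 6.0828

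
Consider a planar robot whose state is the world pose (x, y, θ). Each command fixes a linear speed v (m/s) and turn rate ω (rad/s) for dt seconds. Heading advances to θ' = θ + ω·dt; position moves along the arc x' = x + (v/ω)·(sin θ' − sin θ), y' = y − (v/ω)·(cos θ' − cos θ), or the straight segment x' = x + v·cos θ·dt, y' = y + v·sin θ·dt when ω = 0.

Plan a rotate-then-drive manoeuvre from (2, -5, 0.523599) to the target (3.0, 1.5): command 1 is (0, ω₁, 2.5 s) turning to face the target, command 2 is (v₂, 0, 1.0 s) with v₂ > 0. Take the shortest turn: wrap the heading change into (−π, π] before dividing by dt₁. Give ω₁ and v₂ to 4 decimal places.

ω₁ = 0.3578, v₂ = 6.5765

heading to target = atan2(1.5−-5, 3−2) = 1.4181
Δθ = wrap(1.4181 − 0.5236) = 0.8945; ω₁ = Δθ/dt₁ = 0.3578
distance = √((3−2)² + (1.5−-5)²) = 6.5765; v₂ = distance/dt₂ = 6.5765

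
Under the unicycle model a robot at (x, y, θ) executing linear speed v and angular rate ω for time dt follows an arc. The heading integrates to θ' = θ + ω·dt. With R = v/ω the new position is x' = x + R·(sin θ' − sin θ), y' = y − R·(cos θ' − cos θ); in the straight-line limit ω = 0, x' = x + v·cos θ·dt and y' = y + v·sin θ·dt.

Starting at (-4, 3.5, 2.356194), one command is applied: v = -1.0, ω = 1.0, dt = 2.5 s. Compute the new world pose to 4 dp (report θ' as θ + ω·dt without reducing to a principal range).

θ' = 2.3562 + 1.0·2.5 = 4.8562
R = v/ω = -1.0/1.0 = -1.0000
x' = -4 + -1.0000·(sin 4.8562 − sin 2.3562) = -2.3032
y' = 3.5 − -1.0000·(cos 4.8562 − cos 2.3562) = 4.3504

(-2.3032, 4.3504, 4.8562)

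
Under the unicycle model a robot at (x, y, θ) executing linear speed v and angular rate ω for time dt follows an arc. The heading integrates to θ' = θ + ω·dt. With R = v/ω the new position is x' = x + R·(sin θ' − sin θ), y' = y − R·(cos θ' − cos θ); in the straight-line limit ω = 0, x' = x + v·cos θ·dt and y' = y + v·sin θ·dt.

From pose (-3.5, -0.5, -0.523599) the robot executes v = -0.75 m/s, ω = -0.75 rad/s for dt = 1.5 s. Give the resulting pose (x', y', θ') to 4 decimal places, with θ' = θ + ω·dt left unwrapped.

(-3.9970, 0.4437, -1.6486)

θ' = -0.5236 + -0.75·1.5 = -1.6486
R = v/ω = -0.75/-0.75 = 1.0000
x' = -3.5 + 1.0000·(sin -1.6486 − sin -0.5236) = -3.9970
y' = -0.5 − 1.0000·(cos -1.6486 − cos -0.5236) = 0.4437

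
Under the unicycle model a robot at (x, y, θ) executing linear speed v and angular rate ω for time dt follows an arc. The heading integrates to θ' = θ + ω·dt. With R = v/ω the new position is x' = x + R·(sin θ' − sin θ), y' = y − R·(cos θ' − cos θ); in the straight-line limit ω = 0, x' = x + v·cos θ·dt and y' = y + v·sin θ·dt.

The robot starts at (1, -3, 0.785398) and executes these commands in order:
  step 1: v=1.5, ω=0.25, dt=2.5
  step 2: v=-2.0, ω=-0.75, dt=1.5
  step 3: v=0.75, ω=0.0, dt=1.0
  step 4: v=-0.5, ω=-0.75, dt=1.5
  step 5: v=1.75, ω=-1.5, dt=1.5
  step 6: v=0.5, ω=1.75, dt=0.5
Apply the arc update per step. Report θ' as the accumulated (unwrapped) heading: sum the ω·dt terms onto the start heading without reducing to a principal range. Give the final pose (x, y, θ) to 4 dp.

(-0.1871, -3.5008, -2.2146)

step 1: θ'=1.4104 (R=6.0000) → pose (2.6803, 0.2844, 1.4104)
step 2: θ'=0.2854 (R=2.6667) → pose (0.7987, -1.8485, 0.2854)
step 3: θ'=0.2854 (straight) → pose (1.5183, -1.6374, 0.2854)
step 4: θ'=-0.8396 (R=0.6667) → pose (0.8344, -1.4428, -0.8396)
step 5: θ'=-3.0896 (R=-1.1667) → pose (0.0266, -3.3870, -3.0896)
step 6: θ'=-2.2146 (R=0.2857) → pose (-0.1871, -3.5008, -2.2146)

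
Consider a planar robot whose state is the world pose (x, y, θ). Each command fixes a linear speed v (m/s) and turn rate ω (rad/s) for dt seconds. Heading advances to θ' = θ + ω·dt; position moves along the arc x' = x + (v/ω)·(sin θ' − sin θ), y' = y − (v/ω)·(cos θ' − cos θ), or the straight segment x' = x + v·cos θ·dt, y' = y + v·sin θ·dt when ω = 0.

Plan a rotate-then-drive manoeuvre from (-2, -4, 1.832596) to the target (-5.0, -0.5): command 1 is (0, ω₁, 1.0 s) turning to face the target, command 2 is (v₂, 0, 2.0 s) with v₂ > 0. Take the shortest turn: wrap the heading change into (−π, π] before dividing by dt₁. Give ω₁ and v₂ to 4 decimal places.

heading to target = atan2(-0.5−-4, -5−-2) = 2.2794
Δθ = wrap(2.2794 − 1.8326) = 0.4468; ω₁ = Δθ/dt₁ = 0.4468
distance = √((-5−-2)² + (-0.5−-4)²) = 4.6098; v₂ = distance/dt₂ = 2.3049

ω₁ = 0.4468, v₂ = 2.3049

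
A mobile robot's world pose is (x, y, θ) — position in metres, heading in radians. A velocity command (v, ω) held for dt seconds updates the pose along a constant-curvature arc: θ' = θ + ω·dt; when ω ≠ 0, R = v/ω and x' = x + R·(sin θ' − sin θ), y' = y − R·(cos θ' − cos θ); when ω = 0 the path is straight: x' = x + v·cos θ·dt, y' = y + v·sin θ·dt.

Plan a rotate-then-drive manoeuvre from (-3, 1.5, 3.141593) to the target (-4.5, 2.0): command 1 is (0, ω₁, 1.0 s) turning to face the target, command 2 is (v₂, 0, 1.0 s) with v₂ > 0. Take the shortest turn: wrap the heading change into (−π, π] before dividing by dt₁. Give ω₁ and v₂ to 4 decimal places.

ω₁ = -0.3218, v₂ = 1.5811

heading to target = atan2(2−1.5, -4.5−-3) = 2.8198
Δθ = wrap(2.8198 − 3.1416) = -0.3218; ω₁ = Δθ/dt₁ = -0.3218
distance = √((-4.5−-3)² + (2−1.5)²) = 1.5811; v₂ = distance/dt₂ = 1.5811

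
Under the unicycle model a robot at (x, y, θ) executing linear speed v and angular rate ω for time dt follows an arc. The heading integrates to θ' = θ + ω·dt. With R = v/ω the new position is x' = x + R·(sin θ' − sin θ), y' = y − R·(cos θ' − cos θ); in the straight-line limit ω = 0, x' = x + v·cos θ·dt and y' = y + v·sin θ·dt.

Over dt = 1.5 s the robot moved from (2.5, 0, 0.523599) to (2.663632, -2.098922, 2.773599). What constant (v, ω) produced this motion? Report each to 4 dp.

v = -1.7500, ω = 1.5000

Δθ = 2.773599 − 0.523599 = 2.250000
ω = Δθ/dt = 2.250000/1.5 = 1.5000
R = −Δy/(cos θ' − cos θ) = -1.1667
v = R·ω = -1.1667·1.5000 = -1.7500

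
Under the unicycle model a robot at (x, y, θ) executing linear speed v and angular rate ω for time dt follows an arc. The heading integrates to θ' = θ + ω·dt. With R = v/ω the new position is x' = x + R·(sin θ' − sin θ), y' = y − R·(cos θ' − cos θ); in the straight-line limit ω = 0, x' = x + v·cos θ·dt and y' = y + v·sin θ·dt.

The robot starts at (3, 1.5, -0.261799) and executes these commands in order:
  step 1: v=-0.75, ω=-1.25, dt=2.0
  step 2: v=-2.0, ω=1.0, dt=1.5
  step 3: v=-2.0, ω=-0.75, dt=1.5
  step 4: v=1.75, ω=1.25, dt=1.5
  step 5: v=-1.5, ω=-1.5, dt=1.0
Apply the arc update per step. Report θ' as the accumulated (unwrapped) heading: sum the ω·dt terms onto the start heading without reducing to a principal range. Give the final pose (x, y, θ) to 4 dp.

(4.6690, 6.9142, -2.0118)

step 1: θ'=-2.7618 (R=0.6000) → pose (2.9329, 2.6368, -2.7618)
step 2: θ'=-1.2618 (R=-2.0000) → pose (4.0967, 5.1025, -1.2618)
step 3: θ'=-2.3868 (R=2.6667) → pose (4.8100, 7.8559, -2.3868)
step 4: θ'=-0.5118 (R=1.4000) → pose (5.0836, 5.6155, -0.5118)
step 5: θ'=-2.0118 (R=1.0000) → pose (4.6690, 6.9142, -2.0118)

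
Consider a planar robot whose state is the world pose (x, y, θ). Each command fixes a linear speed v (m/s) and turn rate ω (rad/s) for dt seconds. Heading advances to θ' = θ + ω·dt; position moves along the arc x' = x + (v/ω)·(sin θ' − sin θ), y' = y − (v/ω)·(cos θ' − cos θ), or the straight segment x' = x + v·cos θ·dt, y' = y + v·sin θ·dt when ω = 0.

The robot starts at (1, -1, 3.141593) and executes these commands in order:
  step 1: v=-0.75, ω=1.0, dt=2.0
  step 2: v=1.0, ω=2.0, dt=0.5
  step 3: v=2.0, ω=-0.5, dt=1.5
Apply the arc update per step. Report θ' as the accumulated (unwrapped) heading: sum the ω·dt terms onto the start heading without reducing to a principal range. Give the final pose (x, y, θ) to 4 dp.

(4.6139, -1.6721, 5.3916)

step 1: θ'=5.1416 (R=-0.7500) → pose (1.6820, 0.0621, 5.1416)
step 2: θ'=6.1416 (R=0.5000) → pose (2.0661, -0.2248, 6.1416)
step 3: θ'=5.3916 (R=-4.0000) → pose (4.6139, -1.6721, 5.3916)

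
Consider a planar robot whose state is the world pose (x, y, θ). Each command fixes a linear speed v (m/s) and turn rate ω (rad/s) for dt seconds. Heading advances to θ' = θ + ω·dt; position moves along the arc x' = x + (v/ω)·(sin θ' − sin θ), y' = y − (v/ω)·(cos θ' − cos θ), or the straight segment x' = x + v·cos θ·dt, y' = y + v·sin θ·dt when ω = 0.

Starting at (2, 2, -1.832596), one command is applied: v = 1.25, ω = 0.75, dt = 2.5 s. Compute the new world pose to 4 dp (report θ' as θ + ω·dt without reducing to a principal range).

(3.6805, -0.0965, 0.0424)

θ' = -1.8326 + 0.75·2.5 = 0.0424
R = v/ω = 1.25/0.75 = 1.6667
x' = 2 + 1.6667·(sin 0.0424 − sin -1.8326) = 3.6805
y' = 2 − 1.6667·(cos 0.0424 − cos -1.8326) = -0.0965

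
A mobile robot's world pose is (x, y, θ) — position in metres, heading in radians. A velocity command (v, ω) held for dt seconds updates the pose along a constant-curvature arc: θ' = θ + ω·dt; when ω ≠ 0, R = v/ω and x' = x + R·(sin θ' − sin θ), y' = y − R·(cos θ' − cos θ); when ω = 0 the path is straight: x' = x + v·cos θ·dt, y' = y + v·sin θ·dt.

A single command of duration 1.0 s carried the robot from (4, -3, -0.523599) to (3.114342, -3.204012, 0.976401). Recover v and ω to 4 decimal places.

Δθ = 0.976401 − -0.523599 = 1.500000
ω = Δθ/dt = 1.500000/1.0 = 1.5000
R = Δx/(sin θ' − sin θ) = -0.6667
v = R·ω = -0.6667·1.5000 = -1.0000

v = -1.0000, ω = 1.5000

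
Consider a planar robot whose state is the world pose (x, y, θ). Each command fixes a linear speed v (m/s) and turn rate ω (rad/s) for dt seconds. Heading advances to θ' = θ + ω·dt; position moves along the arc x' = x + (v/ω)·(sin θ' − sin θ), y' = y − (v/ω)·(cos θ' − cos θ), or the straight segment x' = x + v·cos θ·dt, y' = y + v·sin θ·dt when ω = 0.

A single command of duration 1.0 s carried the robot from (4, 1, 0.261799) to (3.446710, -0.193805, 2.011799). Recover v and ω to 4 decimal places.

Δθ = 2.011799 − 0.261799 = 1.750000
ω = Δθ/dt = 1.750000/1.0 = 1.7500
R = −Δy/(cos θ' − cos θ) = -0.8571
v = R·ω = -0.8571·1.7500 = -1.5000

v = -1.5000, ω = 1.7500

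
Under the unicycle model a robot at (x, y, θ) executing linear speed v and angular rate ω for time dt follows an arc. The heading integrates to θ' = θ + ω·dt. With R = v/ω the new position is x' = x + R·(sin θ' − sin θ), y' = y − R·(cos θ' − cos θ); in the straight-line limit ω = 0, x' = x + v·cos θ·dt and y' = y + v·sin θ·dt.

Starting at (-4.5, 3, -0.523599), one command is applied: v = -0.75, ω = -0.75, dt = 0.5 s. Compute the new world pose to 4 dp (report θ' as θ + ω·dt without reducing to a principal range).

(-4.7825, 3.2433, -0.8986)

θ' = -0.5236 + -0.75·0.5 = -0.8986
R = v/ω = -0.75/-0.75 = 1.0000
x' = -4.5 + 1.0000·(sin -0.8986 − sin -0.5236) = -4.7825
y' = 3 − 1.0000·(cos -0.8986 − cos -0.5236) = 3.2433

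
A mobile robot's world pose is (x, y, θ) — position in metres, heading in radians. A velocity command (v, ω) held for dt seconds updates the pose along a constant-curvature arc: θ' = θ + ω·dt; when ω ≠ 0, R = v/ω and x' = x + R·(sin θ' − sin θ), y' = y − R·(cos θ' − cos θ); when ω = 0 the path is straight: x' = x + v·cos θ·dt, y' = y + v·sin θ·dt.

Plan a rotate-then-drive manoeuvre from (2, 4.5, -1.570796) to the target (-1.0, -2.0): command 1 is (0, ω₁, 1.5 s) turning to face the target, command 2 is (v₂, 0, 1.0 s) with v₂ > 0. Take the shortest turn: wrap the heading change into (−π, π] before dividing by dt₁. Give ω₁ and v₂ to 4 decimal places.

ω₁ = -0.2883, v₂ = 7.1589

heading to target = atan2(-2−4.5, -1−2) = -2.0032
Δθ = wrap(-2.0032 − -1.5708) = -0.4324; ω₁ = Δθ/dt₁ = -0.2883
distance = √((-1−2)² + (-2−4.5)²) = 7.1589; v₂ = distance/dt₂ = 7.1589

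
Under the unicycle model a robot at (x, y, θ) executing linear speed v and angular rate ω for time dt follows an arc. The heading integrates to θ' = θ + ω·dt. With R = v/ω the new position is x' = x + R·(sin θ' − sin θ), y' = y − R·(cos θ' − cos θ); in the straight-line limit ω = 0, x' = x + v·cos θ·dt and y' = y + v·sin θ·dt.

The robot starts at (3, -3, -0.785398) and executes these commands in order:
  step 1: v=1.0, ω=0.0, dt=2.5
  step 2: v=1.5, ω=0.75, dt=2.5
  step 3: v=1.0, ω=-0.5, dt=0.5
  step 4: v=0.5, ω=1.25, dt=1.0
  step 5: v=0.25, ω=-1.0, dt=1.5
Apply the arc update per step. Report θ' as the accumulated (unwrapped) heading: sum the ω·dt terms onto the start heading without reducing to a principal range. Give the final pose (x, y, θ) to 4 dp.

(8.3667, -3.0722, 0.5896)

step 1: θ'=-0.7854 (straight) → pose (4.7678, -4.7678, -0.7854)
step 2: θ'=1.0896 (R=2.0000) → pose (7.9549, -4.2792, 1.0896)
step 3: θ'=0.8396 (R=-2.0000) → pose (8.2390, -3.8694, 0.8396)
step 4: θ'=2.0896 (R=0.4000) → pose (8.2886, -3.4039, 2.0896)
step 5: θ'=0.5896 (R=-0.2500) → pose (8.3667, -3.0722, 0.5896)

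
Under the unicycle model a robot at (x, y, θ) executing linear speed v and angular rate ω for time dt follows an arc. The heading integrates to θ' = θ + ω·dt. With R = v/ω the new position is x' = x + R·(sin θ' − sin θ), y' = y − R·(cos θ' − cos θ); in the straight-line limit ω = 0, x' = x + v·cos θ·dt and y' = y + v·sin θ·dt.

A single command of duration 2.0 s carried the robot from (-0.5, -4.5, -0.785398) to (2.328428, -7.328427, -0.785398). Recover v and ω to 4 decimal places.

v = 2.0000, ω = 0.0000

Δθ = -0.785398 − -0.785398 = 0.000000
ω = Δθ/dt = 0.000000/2.0 = 0.0000
ω = 0 → v = (Δx·cos θ + Δy·sin θ)/dt = 2.0000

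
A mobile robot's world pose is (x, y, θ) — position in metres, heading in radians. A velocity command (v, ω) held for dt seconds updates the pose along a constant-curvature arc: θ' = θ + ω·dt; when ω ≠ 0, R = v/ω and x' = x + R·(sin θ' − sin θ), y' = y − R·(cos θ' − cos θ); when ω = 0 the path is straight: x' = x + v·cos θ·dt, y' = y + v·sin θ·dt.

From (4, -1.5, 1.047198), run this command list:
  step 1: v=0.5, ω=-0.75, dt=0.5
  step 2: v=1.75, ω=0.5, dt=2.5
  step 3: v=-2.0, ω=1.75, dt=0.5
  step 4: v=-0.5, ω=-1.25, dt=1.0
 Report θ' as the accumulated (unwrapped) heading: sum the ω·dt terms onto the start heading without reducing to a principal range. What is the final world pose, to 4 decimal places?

(6.2209, 1.5633, 1.5472)

step 1: θ'=0.6722 (R=-0.6667) → pose (4.1622, -1.3117, 0.6722)
step 2: θ'=1.9222 (R=3.5000) → pose (5.2689, 2.6316, 1.9222)
step 3: θ'=2.7972 (R=-1.1429) → pose (5.9560, 1.9493, 2.7972)
step 4: θ'=1.5472 (R=0.4000) → pose (6.2209, 1.5633, 1.5472)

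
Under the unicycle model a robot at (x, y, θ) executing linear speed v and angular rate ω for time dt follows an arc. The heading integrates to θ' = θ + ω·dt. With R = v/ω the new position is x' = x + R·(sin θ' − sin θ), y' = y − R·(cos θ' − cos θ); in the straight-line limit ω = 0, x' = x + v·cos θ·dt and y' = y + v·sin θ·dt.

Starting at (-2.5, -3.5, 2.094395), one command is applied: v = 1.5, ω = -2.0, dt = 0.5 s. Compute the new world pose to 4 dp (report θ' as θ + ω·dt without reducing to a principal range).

(-2.5170, -2.7811, 1.0944)

θ' = 2.0944 + -2.0·0.5 = 1.0944
R = v/ω = 1.5/-2.0 = -0.7500
x' = -2.5 + -0.7500·(sin 1.0944 − sin 2.0944) = -2.5170
y' = -3.5 − -0.7500·(cos 1.0944 − cos 2.0944) = -2.7811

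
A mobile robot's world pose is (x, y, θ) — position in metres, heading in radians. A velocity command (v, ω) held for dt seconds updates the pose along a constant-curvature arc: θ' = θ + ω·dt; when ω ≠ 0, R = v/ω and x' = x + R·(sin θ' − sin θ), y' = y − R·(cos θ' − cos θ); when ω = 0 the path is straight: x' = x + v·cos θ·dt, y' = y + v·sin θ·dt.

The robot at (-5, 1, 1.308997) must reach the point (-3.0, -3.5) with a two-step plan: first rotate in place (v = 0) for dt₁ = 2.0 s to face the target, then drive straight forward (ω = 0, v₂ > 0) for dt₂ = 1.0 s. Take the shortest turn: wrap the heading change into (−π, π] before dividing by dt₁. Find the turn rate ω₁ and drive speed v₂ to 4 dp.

ω₁ = -1.2308, v₂ = 4.9244

heading to target = atan2(-3.5−1, -3−-5) = -1.1526
Δθ = wrap(-1.1526 − 1.3090) = -2.4616; ω₁ = Δθ/dt₁ = -1.2308
distance = √((-3−-5)² + (-3.5−1)²) = 4.9244; v₂ = distance/dt₂ = 4.9244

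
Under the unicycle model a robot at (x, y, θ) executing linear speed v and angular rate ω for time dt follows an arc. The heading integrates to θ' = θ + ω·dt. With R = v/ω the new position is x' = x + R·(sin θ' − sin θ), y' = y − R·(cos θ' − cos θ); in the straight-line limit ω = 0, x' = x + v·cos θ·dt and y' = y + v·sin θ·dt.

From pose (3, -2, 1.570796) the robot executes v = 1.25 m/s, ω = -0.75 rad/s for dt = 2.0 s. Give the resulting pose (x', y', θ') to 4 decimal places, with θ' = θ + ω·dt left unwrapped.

θ' = 1.5708 + -0.75·2.0 = 0.0708
R = v/ω = 1.25/-0.75 = -1.6667
x' = 3 + -1.6667·(sin 0.0708 − sin 1.5708) = 4.5488
y' = -2 − -1.6667·(cos 0.0708 − cos 1.5708) = -0.3375

(4.5488, -0.3375, 0.0708)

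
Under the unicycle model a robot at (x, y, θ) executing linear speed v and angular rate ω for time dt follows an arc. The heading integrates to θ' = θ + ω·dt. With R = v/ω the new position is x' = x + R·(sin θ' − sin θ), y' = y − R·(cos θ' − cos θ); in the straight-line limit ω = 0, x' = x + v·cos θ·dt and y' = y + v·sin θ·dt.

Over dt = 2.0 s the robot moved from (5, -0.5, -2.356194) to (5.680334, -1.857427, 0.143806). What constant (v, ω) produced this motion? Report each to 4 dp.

v = 1.0000, ω = 1.2500

Δθ = 0.143806 − -2.356194 = 2.500000
ω = Δθ/dt = 2.500000/2.0 = 1.2500
R = −Δy/(cos θ' − cos θ) = 0.8000
v = R·ω = 0.8000·1.2500 = 1.0000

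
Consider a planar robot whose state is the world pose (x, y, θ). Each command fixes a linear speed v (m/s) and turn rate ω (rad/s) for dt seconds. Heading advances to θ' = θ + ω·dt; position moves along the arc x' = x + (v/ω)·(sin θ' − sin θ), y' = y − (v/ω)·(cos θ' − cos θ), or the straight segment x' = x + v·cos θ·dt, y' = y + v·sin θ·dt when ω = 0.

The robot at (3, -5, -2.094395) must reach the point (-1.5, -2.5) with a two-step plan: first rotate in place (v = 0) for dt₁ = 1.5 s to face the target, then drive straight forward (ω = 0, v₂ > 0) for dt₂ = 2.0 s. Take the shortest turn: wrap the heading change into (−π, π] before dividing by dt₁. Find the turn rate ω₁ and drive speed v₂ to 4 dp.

ω₁ = -1.0362, v₂ = 2.5739

heading to target = atan2(-2.5−-5, -1.5−3) = 2.6345
Δθ = wrap(2.6345 − -2.0944) = -1.5543; ω₁ = Δθ/dt₁ = -1.0362
distance = √((-1.5−3)² + (-2.5−-5)²) = 5.1478; v₂ = distance/dt₂ = 2.5739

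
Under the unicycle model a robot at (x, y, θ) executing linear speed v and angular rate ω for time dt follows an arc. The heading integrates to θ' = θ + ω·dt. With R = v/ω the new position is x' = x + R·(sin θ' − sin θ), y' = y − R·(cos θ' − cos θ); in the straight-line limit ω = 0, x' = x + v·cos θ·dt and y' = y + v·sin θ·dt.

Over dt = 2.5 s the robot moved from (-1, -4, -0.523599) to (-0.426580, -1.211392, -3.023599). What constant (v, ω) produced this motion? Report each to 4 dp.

Δθ = -3.023599 − -0.523599 = -2.500000
ω = Δθ/dt = -2.500000/2.5 = -1.0000
R = −Δy/(cos θ' − cos θ) = 1.5000
v = R·ω = 1.5000·-1.0000 = -1.5000

v = -1.5000, ω = -1.0000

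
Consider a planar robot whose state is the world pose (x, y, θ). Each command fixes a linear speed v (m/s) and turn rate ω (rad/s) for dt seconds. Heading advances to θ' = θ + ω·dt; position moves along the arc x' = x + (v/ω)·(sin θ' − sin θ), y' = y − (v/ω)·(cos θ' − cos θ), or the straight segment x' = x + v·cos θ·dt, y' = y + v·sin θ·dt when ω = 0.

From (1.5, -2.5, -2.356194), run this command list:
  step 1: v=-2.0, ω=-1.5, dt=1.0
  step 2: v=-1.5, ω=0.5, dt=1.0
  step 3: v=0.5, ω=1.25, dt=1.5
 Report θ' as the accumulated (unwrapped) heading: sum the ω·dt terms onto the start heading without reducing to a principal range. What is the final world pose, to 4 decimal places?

step 1: θ'=-3.8562 (R=1.3333) → pose (3.3166, -2.4357, -3.8562)
step 2: θ'=-3.3562 (R=-3.0000) → pose (4.6436, -3.1008, -3.3562)
step 3: θ'=-1.4812 (R=0.4000) → pose (4.1601, -3.5274, -1.4812)

(4.1601, -3.5274, -1.4812)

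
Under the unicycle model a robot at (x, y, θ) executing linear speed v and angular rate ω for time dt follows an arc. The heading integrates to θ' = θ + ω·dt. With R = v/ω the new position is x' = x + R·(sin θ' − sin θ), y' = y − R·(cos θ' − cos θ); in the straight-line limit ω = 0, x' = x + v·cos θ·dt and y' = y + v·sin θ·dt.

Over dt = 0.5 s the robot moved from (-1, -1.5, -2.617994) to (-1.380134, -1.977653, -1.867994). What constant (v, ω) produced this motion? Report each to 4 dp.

v = 1.2500, ω = 1.5000

Δθ = -1.867994 − -2.617994 = 0.750000
ω = Δθ/dt = 0.750000/0.5 = 1.5000
R = −Δy/(cos θ' − cos θ) = 0.8333
v = R·ω = 0.8333·1.5000 = 1.2500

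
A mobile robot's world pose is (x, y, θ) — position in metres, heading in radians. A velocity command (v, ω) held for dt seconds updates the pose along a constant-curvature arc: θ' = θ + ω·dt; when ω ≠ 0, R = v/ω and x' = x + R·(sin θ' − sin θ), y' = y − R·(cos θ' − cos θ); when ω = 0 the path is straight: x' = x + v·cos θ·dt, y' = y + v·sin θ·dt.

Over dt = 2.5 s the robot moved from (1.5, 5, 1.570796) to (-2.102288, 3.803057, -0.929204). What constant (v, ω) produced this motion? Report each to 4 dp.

Δθ = -0.929204 − 1.570796 = -2.500000
ω = Δθ/dt = -2.500000/2.5 = -1.0000
R = Δx/(sin θ' − sin θ) = 2.0000
v = R·ω = 2.0000·-1.0000 = -2.0000

v = -2.0000, ω = -1.0000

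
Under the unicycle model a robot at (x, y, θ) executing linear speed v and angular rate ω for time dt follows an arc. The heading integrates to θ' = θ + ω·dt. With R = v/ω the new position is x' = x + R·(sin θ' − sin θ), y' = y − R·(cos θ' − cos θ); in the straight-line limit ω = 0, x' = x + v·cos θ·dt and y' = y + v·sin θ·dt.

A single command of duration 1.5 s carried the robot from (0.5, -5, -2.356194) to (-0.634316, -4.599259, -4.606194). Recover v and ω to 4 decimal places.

v = 1.0000, ω = -1.5000

Δθ = -4.606194 − -2.356194 = -2.250000
ω = Δθ/dt = -2.250000/1.5 = -1.5000
R = Δx/(sin θ' − sin θ) = -0.6667
v = R·ω = -0.6667·-1.5000 = 1.0000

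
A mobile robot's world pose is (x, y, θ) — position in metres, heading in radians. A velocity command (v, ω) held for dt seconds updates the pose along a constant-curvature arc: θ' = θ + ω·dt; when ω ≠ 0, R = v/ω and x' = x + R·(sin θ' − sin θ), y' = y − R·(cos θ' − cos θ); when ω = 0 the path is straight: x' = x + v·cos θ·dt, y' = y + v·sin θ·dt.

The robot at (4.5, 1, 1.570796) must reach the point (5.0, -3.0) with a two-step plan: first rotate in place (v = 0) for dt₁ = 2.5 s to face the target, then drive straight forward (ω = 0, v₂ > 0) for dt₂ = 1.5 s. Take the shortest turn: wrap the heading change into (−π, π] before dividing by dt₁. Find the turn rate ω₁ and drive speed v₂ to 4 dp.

ω₁ = -1.2069, v₂ = 2.6874

heading to target = atan2(-3−1, 5−4.5) = -1.4464
Δθ = wrap(-1.4464 − 1.5708) = -3.0172; ω₁ = Δθ/dt₁ = -1.2069
distance = √((5−4.5)² + (-3−1)²) = 4.0311; v₂ = distance/dt₂ = 2.6874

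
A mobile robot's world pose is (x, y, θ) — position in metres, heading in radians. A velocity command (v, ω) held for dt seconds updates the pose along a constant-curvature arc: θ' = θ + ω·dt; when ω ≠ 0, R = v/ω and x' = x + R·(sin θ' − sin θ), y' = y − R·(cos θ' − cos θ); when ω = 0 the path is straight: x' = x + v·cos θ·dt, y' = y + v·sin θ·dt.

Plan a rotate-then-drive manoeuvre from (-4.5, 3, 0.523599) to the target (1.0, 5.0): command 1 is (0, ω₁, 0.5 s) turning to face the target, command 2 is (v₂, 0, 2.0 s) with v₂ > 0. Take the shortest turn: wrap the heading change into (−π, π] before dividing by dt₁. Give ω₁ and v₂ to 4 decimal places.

ω₁ = -0.3497, v₂ = 2.9262

heading to target = atan2(5−3, 1−-4.5) = 0.3488
Δθ = wrap(0.3488 − 0.5236) = -0.1748; ω₁ = Δθ/dt₁ = -0.3497
distance = √((1−-4.5)² + (5−3)²) = 5.8523; v₂ = distance/dt₂ = 2.9262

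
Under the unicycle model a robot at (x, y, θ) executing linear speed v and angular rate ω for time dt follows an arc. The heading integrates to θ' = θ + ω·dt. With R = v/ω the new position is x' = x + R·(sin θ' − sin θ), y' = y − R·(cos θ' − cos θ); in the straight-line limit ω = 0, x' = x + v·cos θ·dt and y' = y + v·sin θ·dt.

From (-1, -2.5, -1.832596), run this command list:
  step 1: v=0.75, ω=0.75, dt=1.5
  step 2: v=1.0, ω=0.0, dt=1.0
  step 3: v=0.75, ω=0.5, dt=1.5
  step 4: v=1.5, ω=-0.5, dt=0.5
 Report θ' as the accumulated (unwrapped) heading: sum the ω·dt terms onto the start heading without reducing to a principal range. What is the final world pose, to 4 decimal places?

step 1: θ'=-0.7076 (R=1.0000) → pose (-0.6841, -3.5187, -0.7076)
step 2: θ'=-0.7076 (straight) → pose (0.0758, -4.1688, -0.7076)
step 3: θ'=0.0424 (R=1.5000) → pose (1.1144, -4.5275, 0.0424)
step 4: θ'=-0.2076 (R=-3.0000) → pose (1.8599, -4.5892, -0.2076)

(1.8599, -4.5892, -0.2076)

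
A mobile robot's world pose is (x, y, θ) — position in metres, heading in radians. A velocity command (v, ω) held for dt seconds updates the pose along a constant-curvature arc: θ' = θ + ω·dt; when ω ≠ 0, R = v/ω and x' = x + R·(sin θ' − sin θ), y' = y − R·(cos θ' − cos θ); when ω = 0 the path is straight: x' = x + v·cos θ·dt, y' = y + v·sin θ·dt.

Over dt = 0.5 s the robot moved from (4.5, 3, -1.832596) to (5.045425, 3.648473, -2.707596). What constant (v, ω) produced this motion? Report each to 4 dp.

Δθ = -2.707596 − -1.832596 = -0.875000
ω = Δθ/dt = -0.875000/0.5 = -1.7500
R = −Δy/(cos θ' − cos θ) = 1.0000
v = R·ω = 1.0000·-1.7500 = -1.7500

v = -1.7500, ω = -1.7500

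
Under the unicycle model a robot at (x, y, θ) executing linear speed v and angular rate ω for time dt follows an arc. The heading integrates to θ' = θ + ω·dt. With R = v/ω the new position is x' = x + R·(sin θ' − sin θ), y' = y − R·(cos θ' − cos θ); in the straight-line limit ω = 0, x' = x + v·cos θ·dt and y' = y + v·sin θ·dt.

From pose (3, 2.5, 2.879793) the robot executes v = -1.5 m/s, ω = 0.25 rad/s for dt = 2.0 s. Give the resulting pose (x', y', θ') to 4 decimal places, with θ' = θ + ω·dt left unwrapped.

θ' = 2.8798 + 0.25·2.0 = 3.3798
R = v/ω = -1.5/0.25 = -6.0000
x' = 3 + -6.0000·(sin 3.3798 − sin 2.8798) = 5.9686
y' = 2.5 − -6.0000·(cos 3.3798 − cos 2.8798) = 2.4650

(5.9686, 2.4650, 3.3798)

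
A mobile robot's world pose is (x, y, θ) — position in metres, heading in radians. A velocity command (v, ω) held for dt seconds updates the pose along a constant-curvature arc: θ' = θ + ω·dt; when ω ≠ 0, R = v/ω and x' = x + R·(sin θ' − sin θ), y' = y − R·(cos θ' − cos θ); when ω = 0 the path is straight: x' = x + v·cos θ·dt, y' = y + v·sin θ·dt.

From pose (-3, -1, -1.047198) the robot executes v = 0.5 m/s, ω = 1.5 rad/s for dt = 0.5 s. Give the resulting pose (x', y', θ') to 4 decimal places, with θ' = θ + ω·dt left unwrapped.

(-2.8089, -1.1521, -0.2972)

θ' = -1.0472 + 1.5·0.5 = -0.2972
R = v/ω = 0.5/1.5 = 0.3333
x' = -3 + 0.3333·(sin -0.2972 − sin -1.0472) = -2.8089
y' = -1 − 0.3333·(cos -0.2972 − cos -1.0472) = -1.1521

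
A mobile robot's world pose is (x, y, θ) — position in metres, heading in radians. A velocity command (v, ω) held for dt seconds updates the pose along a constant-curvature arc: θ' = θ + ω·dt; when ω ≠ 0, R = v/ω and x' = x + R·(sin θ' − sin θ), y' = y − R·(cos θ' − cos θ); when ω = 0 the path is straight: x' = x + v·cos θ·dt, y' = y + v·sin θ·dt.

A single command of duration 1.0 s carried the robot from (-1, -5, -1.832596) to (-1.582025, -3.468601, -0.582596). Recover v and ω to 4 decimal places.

v = -1.7500, ω = 1.2500

Δθ = -0.582596 − -1.832596 = 1.250000
ω = Δθ/dt = 1.250000/1.0 = 1.2500
R = −Δy/(cos θ' − cos θ) = -1.4000
v = R·ω = -1.4000·1.2500 = -1.7500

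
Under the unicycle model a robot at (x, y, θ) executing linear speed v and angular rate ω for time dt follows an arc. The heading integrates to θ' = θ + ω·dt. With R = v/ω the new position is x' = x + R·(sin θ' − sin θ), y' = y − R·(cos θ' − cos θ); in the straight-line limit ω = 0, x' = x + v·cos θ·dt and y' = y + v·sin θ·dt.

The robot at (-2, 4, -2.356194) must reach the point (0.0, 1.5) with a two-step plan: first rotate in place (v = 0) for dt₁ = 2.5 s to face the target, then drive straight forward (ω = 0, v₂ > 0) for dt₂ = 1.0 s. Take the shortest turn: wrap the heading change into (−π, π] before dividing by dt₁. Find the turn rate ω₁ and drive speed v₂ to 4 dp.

ω₁ = 0.5841, v₂ = 3.2016

heading to target = atan2(1.5−4, 0−-2) = -0.8961
Δθ = wrap(-0.8961 − -2.3562) = 1.4601; ω₁ = Δθ/dt₁ = 0.5841
distance = √((0−-2)² + (1.5−4)²) = 3.2016; v₂ = distance/dt₂ = 3.2016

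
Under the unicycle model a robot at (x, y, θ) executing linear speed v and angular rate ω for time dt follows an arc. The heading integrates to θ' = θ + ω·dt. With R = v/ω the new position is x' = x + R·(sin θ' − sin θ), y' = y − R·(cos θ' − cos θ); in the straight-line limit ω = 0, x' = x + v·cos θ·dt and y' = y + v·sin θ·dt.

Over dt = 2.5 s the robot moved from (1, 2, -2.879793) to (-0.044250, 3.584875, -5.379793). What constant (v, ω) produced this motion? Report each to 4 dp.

Δθ = -5.379793 − -2.879793 = -2.500000
ω = Δθ/dt = -2.500000/2.5 = -1.0000
R = −Δy/(cos θ' − cos θ) = -1.0000
v = R·ω = -1.0000·-1.0000 = 1.0000

v = 1.0000, ω = -1.0000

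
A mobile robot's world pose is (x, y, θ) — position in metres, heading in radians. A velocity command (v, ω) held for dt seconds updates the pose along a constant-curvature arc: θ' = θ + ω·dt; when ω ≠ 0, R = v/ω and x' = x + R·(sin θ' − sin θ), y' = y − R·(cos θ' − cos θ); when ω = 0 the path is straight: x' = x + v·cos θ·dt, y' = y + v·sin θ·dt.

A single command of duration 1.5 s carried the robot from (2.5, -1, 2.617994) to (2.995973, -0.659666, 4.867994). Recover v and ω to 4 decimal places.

v = -0.5000, ω = 1.5000

Δθ = 4.867994 − 2.617994 = 2.250000
ω = Δθ/dt = 2.250000/1.5 = 1.5000
R = Δx/(sin θ' − sin θ) = -0.3333
v = R·ω = -0.3333·1.5000 = -0.5000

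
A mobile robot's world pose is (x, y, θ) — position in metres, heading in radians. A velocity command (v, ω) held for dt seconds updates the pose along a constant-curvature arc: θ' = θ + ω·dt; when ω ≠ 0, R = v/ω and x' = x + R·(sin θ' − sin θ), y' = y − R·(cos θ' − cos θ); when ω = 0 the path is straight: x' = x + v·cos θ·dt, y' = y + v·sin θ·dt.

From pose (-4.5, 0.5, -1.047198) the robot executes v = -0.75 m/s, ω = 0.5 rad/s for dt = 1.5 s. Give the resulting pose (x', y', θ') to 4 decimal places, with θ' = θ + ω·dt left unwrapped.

θ' = -1.0472 + 0.5·1.5 = -0.2972
R = v/ω = -0.75/0.5 = -1.5000
x' = -4.5 + -1.5000·(sin -0.2972 − sin -1.0472) = -5.3598
y' = 0.5 − -1.5000·(cos -0.2972 − cos -1.0472) = 1.1842

(-5.3598, 1.1842, -0.2972)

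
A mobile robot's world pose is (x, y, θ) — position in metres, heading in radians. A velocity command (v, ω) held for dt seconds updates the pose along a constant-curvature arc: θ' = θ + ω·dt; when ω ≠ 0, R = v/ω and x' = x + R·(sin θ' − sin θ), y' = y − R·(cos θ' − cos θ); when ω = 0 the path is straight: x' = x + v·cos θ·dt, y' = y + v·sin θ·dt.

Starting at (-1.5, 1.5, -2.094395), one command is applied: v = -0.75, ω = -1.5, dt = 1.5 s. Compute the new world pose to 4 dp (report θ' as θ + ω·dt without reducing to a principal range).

θ' = -2.0944 + -1.5·1.5 = -4.3444
R = v/ω = -0.75/-1.5 = 0.5000
x' = -1.5 + 0.5000·(sin -4.3444 − sin -2.0944) = -0.6005
y' = 1.5 − 0.5000·(cos -4.3444 − cos -2.0944) = 1.4299

(-0.6005, 1.4299, -4.3444)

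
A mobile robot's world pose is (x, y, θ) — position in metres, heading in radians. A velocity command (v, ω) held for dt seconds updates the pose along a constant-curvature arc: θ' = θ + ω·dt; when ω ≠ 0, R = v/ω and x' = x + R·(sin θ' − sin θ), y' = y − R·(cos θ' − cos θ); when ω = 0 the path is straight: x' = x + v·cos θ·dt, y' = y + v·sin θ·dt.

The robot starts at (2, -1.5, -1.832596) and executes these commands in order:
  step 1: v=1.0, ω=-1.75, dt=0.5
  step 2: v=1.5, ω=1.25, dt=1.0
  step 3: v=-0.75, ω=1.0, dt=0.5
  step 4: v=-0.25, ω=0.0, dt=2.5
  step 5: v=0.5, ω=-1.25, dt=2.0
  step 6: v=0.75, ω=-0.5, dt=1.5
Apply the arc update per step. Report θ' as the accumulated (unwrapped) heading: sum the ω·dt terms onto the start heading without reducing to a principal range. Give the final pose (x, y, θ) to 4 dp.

(-0.7891, -2.1469, -4.2076)

step 1: θ'=-2.7076 (R=-0.5714) → pose (1.6883, -1.8706, -2.7076)
step 2: θ'=-1.4576 (R=1.2000) → pose (1.0006, -3.0949, -1.4576)
step 3: θ'=-0.9576 (R=-0.7500) → pose (0.8688, -2.7480, -0.9576)
step 4: θ'=-0.9576 (straight) → pose (0.5091, -2.2368, -0.9576)
step 5: θ'=-3.4576 (R=-0.4000) → pose (0.0577, -2.8472, -3.4576)
step 6: θ'=-4.2076 (R=-1.5000) → pose (-0.7891, -2.1469, -4.2076)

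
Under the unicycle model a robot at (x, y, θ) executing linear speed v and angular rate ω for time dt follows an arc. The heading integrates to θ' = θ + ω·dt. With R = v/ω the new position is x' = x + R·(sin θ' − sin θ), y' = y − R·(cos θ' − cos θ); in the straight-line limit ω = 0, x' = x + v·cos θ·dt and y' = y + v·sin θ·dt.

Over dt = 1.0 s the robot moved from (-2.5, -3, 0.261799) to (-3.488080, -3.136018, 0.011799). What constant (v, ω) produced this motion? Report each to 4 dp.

Δθ = 0.011799 − 0.261799 = -0.250000
ω = Δθ/dt = -0.250000/1.0 = -0.2500
R = Δx/(sin θ' − sin θ) = 4.0000
v = R·ω = 4.0000·-0.2500 = -1.0000

v = -1.0000, ω = -0.2500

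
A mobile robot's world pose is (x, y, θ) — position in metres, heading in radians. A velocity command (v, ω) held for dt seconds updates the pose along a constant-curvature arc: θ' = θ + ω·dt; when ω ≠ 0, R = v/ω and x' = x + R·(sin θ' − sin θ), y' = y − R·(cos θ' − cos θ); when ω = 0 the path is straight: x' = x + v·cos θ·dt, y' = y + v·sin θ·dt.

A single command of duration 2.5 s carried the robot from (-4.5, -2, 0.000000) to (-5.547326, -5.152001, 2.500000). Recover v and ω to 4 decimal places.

Δθ = 2.500000 − 0.000000 = 2.500000
ω = Δθ/dt = 2.500000/2.5 = 1.0000
R = −Δy/(cos θ' − cos θ) = -1.7500
v = R·ω = -1.7500·1.0000 = -1.7500

v = -1.7500, ω = 1.0000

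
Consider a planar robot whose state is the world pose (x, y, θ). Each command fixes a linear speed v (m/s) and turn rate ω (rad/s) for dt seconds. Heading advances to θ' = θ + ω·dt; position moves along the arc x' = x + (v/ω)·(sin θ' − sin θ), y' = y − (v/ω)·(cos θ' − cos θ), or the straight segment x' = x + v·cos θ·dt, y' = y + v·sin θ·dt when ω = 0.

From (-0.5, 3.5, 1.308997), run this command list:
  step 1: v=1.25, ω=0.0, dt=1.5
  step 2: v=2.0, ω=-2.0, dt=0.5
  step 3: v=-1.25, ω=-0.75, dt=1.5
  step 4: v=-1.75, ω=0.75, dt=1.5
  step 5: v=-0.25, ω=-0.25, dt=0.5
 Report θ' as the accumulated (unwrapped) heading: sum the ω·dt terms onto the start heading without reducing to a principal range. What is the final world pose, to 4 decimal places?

step 1: θ'=1.3090 (straight) → pose (-0.0147, 5.3111, 1.3090)
step 2: θ'=0.3090 (R=-1.0000) → pose (0.6471, 6.0049, 0.3090)
step 3: θ'=-0.8160 (R=1.6667) → pose (-1.0738, 6.4508, -0.8160)
step 4: θ'=0.3090 (R=-2.3333) → pose (-3.4830, 7.0749, 0.3090)
step 5: θ'=0.1840 (R=1.0000) → pose (-3.6041, 7.0445, 0.1840)

(-3.6041, 7.0445, 0.1840)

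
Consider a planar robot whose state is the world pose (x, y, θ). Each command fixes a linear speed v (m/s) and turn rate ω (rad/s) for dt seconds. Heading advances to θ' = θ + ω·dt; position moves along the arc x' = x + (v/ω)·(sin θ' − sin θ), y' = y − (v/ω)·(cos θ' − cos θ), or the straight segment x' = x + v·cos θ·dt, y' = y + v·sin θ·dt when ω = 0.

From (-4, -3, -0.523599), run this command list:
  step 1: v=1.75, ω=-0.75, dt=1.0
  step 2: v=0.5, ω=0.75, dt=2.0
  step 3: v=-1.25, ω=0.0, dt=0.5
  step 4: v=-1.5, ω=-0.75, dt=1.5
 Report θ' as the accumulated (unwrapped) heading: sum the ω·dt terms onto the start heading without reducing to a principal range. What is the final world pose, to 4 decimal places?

step 1: θ'=-1.2736 (R=-2.3333) → pose (-2.9356, -4.3374, -1.2736)
step 2: θ'=0.2264 (R=0.6667) → pose (-2.1485, -4.7919, 0.2264)
step 3: θ'=0.2264 (straight) → pose (-2.7576, -4.9321, 0.2264)
step 4: θ'=-0.8986 (R=2.0000) → pose (-4.7714, -4.2286, -0.8986)

(-4.7714, -4.2286, -0.8986)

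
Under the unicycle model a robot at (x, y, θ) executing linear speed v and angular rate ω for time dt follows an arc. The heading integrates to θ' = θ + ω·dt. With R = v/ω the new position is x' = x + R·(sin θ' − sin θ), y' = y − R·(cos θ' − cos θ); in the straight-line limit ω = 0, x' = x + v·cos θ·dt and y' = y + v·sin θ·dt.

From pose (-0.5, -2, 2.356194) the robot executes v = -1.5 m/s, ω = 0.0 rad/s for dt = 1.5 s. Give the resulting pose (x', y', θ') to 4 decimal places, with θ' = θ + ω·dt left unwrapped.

θ' = 2.3562 + 0.0·1.5 = 2.3562
ω = 0 → straight: x' = -0.5 + -1.5·cos(2.3562)·1.5 = 1.0910
y' = -2 + -1.5·sin(2.3562)·1.5 = -3.5910

(1.0910, -3.5910, 2.3562)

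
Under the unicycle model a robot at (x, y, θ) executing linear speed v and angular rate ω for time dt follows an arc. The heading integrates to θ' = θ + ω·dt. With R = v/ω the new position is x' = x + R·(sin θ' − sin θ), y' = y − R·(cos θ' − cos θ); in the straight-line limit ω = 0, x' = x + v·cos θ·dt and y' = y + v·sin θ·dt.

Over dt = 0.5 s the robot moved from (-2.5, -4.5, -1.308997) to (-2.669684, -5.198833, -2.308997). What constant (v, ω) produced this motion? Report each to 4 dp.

v = 1.5000, ω = -2.0000

Δθ = -2.308997 − -1.308997 = -1.000000
ω = Δθ/dt = -1.000000/0.5 = -2.0000
R = −Δy/(cos θ' − cos θ) = -0.7500
v = R·ω = -0.7500·-2.0000 = 1.5000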